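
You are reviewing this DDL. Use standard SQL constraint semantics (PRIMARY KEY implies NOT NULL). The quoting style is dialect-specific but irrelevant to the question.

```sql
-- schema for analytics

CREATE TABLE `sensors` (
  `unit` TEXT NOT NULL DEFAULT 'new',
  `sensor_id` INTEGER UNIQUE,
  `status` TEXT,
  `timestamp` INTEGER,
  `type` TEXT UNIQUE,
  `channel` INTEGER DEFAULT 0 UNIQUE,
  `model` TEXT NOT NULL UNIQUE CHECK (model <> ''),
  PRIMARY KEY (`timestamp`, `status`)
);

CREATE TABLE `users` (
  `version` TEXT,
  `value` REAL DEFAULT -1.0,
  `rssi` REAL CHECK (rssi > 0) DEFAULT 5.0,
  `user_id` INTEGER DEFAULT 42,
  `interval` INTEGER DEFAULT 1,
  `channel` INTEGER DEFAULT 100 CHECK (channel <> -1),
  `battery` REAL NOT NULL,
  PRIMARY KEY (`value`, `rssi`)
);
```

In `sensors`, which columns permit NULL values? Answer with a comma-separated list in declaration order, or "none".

sensor_id, type, channel

- unit: declared NOT NULL → not nullable.
- sensor_id: UNIQUE does not imply NOT NULL → nullable.
- status: part of the PRIMARY KEY, which implies NOT NULL → not nullable.
- timestamp: part of the PRIMARY KEY, which implies NOT NULL → not nullable.
- type: UNIQUE does not imply NOT NULL → nullable.
- channel: UNIQUE does not imply NOT NULL → nullable.
- model: declared NOT NULL → not nullable.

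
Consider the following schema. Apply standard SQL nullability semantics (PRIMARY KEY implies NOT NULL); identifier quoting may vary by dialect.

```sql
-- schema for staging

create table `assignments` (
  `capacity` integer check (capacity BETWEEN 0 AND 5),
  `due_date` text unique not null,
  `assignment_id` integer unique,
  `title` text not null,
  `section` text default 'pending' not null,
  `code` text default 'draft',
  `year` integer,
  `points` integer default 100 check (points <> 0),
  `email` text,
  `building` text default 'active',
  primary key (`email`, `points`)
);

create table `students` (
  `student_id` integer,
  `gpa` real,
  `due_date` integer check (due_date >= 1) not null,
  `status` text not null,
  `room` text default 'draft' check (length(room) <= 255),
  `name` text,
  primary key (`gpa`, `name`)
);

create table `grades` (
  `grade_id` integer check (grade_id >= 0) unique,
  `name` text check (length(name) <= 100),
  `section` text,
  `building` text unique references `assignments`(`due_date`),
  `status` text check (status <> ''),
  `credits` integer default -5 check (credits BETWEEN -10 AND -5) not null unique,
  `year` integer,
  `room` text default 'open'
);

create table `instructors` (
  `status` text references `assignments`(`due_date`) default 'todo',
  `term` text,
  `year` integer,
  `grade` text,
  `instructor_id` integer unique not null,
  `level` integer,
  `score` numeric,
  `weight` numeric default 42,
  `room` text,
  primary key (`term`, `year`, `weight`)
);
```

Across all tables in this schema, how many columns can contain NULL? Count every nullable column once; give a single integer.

19

assignments: 5 nullable (capacity, assignment_id, code, year, building — PK (email, points) and explicit NOT NULL columns excluded).
students: 2 nullable (student_id, room — PK (gpa, name) and explicit NOT NULL columns excluded).
grades: 7 nullable (grade_id, name, section, building, status, year, room — PK none and explicit NOT NULL columns excluded).
instructors: 5 nullable (status, grade, level, score, room — PK (term, year, weight) and explicit NOT NULL columns excluded).
Total: 5 + 2 + 7 + 5 = 19.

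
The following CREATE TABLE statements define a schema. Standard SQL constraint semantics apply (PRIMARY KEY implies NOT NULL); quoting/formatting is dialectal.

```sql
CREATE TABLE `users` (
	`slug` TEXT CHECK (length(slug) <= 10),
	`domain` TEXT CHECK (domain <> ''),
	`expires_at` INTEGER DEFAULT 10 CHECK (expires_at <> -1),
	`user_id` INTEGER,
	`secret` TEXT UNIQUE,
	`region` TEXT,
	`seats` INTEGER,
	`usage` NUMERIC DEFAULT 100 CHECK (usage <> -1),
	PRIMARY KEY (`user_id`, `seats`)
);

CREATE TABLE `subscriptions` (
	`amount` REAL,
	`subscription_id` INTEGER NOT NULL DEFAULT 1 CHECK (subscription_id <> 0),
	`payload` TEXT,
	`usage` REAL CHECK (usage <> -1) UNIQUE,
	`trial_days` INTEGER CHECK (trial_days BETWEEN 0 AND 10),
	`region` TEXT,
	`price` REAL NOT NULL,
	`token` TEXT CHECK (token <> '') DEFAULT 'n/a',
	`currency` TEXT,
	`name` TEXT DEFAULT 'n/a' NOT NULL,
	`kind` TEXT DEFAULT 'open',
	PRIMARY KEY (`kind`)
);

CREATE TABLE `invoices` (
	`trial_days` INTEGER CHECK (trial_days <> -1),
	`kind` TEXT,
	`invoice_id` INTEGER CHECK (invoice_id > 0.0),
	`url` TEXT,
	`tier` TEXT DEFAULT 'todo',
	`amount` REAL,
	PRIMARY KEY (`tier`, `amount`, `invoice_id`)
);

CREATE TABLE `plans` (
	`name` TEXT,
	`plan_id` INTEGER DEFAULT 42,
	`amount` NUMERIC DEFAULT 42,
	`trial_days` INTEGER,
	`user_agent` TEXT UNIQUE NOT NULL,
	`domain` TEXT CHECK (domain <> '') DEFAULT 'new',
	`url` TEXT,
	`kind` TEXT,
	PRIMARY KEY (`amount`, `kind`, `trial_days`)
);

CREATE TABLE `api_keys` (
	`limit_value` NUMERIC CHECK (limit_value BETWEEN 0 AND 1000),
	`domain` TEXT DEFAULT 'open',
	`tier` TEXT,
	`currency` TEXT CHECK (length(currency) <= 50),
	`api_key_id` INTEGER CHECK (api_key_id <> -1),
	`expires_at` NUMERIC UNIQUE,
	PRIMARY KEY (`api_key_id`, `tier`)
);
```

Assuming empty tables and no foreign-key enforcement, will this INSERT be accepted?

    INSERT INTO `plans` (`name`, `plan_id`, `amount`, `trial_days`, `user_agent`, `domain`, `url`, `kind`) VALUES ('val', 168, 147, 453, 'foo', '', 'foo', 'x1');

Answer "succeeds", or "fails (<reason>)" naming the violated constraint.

fails (CHECK on domain)

The value '' for domain violates CHECK (domain <> '').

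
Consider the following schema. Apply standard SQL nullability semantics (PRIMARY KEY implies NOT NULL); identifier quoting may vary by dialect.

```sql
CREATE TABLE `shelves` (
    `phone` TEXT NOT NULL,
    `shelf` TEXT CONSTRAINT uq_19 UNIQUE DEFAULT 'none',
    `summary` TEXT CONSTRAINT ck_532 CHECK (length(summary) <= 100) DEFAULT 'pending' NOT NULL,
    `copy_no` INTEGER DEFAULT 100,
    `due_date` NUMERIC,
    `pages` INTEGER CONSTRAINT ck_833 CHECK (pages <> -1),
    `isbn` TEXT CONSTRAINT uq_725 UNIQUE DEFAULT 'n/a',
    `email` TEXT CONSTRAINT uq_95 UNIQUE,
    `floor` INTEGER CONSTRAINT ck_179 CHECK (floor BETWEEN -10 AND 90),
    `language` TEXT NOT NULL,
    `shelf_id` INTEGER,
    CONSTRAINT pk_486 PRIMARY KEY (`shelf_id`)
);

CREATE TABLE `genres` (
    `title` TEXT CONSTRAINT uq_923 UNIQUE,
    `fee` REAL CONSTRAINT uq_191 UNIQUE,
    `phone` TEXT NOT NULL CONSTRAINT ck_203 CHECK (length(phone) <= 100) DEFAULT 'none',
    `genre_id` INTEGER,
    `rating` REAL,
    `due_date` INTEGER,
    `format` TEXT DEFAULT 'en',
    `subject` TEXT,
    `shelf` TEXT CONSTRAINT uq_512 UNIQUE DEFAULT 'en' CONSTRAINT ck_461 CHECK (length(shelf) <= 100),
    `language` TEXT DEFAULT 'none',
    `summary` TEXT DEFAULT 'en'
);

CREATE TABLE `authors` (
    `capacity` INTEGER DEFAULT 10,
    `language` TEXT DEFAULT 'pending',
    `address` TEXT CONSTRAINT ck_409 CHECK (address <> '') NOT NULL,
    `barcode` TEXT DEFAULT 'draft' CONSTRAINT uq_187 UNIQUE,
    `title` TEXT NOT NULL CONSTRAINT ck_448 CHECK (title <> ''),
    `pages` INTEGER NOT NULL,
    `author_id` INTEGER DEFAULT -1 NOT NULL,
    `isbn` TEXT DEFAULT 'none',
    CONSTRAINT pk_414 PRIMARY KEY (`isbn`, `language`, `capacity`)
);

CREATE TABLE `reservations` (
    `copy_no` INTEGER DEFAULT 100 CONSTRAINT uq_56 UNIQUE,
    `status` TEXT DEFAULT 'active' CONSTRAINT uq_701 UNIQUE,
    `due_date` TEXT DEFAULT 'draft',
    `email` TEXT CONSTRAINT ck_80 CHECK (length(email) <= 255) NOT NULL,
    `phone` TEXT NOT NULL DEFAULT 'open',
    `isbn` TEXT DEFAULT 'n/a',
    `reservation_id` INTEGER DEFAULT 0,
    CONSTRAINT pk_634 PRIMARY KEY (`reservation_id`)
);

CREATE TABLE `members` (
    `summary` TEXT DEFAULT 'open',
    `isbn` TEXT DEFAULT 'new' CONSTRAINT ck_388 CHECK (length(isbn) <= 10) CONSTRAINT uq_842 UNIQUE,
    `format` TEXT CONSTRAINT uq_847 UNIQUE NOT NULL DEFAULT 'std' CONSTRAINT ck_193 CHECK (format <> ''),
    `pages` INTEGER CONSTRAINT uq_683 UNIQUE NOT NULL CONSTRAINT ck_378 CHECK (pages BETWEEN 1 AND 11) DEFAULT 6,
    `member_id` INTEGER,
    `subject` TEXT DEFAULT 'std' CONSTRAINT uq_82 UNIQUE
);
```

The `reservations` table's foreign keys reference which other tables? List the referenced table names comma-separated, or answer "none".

No column in reservations has a REFERENCES clause.

none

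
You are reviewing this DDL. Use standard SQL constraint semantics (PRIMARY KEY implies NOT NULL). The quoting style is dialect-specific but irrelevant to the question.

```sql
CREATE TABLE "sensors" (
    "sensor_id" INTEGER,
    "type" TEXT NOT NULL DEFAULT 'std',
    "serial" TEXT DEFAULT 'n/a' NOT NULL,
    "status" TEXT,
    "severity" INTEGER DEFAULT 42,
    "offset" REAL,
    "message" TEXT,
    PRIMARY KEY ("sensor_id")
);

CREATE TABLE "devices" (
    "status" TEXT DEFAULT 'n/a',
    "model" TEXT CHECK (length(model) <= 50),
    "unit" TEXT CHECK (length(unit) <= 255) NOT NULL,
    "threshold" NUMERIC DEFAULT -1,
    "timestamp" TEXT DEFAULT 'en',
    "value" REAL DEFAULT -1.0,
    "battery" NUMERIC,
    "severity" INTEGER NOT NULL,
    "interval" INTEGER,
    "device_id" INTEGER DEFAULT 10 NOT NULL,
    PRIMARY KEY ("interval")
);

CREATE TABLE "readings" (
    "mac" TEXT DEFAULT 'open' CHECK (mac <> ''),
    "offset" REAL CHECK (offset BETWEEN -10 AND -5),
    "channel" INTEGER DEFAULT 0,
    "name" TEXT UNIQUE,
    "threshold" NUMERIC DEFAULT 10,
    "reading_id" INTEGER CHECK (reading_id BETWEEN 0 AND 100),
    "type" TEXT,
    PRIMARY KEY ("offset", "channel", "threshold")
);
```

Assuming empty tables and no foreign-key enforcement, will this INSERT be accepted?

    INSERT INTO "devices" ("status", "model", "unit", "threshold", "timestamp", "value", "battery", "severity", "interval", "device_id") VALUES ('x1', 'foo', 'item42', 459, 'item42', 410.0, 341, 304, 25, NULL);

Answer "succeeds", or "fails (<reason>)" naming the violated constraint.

device_id is explicitly set to NULL, but device_id is declared NOT NULL.

fails (NOT NULL on device_id)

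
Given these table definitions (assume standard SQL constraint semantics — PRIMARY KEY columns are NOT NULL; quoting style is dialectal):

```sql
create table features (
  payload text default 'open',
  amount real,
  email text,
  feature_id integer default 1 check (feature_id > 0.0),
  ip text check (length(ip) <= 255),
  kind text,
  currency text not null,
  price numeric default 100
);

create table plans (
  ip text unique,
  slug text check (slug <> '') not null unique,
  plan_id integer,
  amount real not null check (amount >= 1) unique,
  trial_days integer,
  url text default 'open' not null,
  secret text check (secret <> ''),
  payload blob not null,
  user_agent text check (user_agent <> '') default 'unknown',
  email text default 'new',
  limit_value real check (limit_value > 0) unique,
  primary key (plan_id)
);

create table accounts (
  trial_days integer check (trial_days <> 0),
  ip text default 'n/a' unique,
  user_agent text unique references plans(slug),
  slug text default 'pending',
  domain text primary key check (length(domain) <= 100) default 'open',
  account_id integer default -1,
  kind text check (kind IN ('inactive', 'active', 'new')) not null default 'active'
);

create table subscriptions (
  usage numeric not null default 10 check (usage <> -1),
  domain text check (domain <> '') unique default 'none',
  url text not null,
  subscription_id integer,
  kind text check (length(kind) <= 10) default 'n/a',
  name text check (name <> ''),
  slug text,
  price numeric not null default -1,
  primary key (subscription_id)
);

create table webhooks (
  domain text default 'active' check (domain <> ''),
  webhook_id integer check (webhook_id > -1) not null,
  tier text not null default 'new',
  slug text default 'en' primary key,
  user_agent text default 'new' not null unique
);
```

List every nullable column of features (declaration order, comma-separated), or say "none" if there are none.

payload, amount, email, feature_id, ip, kind, price

- payload: DEFAULT only fills an omitted column; an explicit NULL is still allowed → nullable.
- amount: no NOT NULL constraint applies → nullable.
- email: no NOT NULL constraint applies → nullable.
- feature_id: CHECK does not forbid NULL (a CHECK constraint passes when its expression is NULL) → nullable.
- ip: CHECK does not forbid NULL (a CHECK constraint passes when its expression is NULL) → nullable.
- kind: no NOT NULL constraint applies → nullable.
- currency: declared NOT NULL → not nullable.
- price: DEFAULT only fills an omitted column; an explicit NULL is still allowed → nullable.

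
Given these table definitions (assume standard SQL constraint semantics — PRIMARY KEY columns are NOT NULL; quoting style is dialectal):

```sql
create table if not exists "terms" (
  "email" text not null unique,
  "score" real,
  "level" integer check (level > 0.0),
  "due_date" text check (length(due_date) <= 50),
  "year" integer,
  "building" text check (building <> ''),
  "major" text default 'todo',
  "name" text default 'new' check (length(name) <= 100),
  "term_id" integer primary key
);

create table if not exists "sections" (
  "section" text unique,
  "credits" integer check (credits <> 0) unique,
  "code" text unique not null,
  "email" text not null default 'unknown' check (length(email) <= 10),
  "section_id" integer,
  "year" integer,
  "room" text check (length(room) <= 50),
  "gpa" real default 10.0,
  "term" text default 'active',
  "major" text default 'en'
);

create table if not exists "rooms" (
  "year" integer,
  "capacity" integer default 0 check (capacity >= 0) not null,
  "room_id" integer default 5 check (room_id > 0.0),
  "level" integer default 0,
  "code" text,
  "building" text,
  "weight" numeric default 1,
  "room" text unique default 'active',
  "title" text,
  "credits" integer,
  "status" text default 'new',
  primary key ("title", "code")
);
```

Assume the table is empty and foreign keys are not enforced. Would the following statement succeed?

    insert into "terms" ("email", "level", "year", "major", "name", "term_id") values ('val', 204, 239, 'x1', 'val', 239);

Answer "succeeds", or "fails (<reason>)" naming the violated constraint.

NOT NULL columns: email is supplied; term_id is supplied.
CHECK constraints: 204 satisfies (level > 0.0); 'val' satisfies (length(name) <= 100).
No constraint is violated.

succeeds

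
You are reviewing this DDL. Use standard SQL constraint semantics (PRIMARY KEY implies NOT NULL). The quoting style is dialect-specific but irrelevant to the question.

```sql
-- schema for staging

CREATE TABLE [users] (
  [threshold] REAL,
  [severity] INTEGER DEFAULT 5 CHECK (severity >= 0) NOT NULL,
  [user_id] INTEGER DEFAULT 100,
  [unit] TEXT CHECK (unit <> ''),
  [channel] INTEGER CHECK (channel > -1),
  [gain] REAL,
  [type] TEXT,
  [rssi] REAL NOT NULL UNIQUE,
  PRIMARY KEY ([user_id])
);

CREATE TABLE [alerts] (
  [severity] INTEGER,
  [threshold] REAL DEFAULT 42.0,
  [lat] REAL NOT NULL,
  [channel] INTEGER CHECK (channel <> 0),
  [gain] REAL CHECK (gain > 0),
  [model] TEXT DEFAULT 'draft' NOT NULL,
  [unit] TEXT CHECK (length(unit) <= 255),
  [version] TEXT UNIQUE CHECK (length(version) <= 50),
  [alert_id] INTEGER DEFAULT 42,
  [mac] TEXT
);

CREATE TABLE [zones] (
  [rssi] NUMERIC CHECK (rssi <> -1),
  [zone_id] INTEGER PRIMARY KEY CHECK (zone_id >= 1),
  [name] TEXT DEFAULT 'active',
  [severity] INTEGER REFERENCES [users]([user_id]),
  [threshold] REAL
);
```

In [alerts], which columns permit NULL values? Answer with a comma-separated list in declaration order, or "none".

- severity: no NOT NULL constraint applies → nullable.
- threshold: DEFAULT only fills an omitted column; an explicit NULL is still allowed → nullable.
- lat: declared NOT NULL → not nullable.
- channel: CHECK does not forbid NULL (a CHECK constraint passes when its expression is NULL) → nullable.
- gain: CHECK does not forbid NULL (a CHECK constraint passes when its expression is NULL) → nullable.
- model: declared NOT NULL → not nullable.
- unit: CHECK does not forbid NULL (a CHECK constraint passes when its expression is NULL) → nullable.
- version: CHECK does not forbid NULL (a CHECK constraint passes when its expression is NULL) → nullable.
- alert_id: DEFAULT only fills an omitted column; an explicit NULL is still allowed → nullable.
- mac: no NOT NULL constraint applies → nullable.

severity, threshold, channel, gain, unit, version, alert_id, mac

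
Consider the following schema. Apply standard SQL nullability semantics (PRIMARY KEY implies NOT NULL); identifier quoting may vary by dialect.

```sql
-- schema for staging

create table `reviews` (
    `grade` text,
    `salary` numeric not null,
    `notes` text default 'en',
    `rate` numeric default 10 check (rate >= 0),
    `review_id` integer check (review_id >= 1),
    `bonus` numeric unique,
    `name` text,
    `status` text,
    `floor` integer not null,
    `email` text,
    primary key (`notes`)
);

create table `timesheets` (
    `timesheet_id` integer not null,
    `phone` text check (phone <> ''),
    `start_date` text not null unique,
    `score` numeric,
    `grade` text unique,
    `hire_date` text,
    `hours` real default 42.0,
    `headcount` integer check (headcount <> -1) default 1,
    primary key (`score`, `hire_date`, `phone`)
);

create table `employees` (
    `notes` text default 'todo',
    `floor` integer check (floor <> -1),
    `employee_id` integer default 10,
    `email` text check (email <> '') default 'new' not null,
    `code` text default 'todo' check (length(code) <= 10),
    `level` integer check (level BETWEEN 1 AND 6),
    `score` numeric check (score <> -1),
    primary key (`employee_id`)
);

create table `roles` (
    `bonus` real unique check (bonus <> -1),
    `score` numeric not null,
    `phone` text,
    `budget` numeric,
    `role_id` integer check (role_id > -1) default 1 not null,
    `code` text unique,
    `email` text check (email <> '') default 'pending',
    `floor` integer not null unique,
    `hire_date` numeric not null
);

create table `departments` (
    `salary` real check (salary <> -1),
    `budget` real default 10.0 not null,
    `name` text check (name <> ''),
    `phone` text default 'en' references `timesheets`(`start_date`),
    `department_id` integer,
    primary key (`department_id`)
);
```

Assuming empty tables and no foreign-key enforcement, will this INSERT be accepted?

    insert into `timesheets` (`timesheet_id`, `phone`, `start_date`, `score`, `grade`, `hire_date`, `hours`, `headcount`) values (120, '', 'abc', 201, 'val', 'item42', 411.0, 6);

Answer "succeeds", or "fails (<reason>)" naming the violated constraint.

The value '' for phone violates CHECK (phone <> '').

fails (CHECK on phone)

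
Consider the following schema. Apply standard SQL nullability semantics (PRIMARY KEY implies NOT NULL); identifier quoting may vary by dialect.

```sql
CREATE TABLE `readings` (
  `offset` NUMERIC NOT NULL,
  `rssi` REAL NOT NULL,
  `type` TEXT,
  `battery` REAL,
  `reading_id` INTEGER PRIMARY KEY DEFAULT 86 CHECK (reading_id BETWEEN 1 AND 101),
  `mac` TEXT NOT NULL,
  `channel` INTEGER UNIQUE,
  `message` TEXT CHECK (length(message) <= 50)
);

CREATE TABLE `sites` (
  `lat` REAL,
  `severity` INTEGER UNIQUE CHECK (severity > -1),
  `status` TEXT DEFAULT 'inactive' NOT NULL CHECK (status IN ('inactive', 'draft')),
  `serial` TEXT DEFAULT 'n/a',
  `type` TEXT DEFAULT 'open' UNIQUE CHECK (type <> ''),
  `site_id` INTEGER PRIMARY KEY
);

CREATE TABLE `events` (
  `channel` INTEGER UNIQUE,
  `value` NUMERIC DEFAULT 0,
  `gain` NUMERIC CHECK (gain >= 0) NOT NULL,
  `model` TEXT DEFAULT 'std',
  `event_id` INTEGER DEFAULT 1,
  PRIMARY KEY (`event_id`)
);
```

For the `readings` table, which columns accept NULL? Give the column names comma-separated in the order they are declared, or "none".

- offset: declared NOT NULL → not nullable.
- rssi: declared NOT NULL → not nullable.
- type: no NOT NULL constraint applies → nullable.
- battery: no NOT NULL constraint applies → nullable.
- reading_id: part of the PRIMARY KEY, which implies NOT NULL → not nullable.
- mac: declared NOT NULL → not nullable.
- channel: UNIQUE does not imply NOT NULL → nullable.
- message: CHECK does not forbid NULL (a CHECK constraint passes when its expression is NULL) → nullable.

type, battery, channel, message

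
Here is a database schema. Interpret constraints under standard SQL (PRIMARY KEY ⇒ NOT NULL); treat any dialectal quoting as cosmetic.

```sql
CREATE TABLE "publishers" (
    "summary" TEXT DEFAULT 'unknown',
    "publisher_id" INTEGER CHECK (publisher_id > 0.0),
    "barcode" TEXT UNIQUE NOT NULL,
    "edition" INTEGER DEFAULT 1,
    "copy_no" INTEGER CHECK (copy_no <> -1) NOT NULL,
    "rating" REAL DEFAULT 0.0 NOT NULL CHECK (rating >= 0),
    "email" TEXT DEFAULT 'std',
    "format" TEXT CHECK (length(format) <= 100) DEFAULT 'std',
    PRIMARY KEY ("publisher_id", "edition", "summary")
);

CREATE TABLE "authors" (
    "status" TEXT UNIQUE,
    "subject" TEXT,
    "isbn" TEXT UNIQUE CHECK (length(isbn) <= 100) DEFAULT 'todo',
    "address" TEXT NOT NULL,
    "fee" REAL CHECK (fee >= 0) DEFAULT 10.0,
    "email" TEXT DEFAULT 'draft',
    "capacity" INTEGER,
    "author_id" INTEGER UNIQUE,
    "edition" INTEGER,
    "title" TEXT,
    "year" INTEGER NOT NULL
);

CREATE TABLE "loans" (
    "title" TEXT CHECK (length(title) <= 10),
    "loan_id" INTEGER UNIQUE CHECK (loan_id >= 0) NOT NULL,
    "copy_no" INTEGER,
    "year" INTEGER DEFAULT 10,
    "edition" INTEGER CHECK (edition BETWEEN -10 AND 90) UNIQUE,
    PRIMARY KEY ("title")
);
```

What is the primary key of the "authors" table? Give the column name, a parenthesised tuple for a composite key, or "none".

none

No column is declared PRIMARY KEY inline, and there is no table-level PRIMARY KEY clause in authors.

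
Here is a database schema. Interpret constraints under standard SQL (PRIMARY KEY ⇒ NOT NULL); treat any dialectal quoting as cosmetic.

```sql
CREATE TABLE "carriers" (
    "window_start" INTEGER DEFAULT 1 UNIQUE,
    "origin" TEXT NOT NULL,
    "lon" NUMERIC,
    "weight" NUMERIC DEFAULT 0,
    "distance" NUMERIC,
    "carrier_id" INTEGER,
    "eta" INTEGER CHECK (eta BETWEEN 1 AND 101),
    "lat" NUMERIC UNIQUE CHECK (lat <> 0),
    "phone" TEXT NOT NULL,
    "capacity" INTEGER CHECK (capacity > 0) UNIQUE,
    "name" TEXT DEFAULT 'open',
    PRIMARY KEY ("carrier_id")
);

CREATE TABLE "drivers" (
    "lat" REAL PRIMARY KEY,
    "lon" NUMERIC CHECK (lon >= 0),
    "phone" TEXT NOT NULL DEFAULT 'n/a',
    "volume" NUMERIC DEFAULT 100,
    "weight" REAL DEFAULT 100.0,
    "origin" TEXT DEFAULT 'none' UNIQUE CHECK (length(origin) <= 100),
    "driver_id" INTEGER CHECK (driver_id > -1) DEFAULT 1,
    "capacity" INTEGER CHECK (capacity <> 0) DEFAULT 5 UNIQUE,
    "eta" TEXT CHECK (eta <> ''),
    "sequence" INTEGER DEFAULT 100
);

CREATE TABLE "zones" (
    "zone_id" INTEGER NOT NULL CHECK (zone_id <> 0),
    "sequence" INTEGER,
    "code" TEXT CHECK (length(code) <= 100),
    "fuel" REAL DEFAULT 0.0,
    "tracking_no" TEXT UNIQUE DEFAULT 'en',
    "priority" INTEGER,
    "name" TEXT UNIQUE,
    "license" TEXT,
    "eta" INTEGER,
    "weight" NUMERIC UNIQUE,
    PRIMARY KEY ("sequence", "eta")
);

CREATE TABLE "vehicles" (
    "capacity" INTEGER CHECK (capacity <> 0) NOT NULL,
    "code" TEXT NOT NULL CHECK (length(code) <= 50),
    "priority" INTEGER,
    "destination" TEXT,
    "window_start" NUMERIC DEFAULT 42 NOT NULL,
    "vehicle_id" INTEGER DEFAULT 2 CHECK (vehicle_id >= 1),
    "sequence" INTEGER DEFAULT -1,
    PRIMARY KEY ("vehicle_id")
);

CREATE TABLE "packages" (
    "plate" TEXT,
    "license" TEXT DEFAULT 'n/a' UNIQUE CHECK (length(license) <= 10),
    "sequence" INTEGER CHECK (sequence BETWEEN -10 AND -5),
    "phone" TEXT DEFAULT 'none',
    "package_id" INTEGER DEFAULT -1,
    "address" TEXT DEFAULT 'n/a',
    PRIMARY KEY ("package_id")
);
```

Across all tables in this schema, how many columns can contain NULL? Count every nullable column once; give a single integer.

carriers: 8 nullable (window_start, lon, weight, distance, eta, lat, capacity, name — PK (carrier_id) and explicit NOT NULL columns excluded).
drivers: 8 nullable (lon, volume, weight, origin, driver_id, capacity, eta, sequence — PK (lat) and explicit NOT NULL columns excluded).
zones: 7 nullable (code, fuel, tracking_no, priority, name, license, weight — PK (sequence, eta) and explicit NOT NULL columns excluded).
vehicles: 3 nullable (priority, destination, sequence — PK (vehicle_id) and explicit NOT NULL columns excluded).
packages: 5 nullable (plate, license, sequence, phone, address — PK (package_id) and explicit NOT NULL columns excluded).
Total: 8 + 8 + 7 + 3 + 5 = 31.

31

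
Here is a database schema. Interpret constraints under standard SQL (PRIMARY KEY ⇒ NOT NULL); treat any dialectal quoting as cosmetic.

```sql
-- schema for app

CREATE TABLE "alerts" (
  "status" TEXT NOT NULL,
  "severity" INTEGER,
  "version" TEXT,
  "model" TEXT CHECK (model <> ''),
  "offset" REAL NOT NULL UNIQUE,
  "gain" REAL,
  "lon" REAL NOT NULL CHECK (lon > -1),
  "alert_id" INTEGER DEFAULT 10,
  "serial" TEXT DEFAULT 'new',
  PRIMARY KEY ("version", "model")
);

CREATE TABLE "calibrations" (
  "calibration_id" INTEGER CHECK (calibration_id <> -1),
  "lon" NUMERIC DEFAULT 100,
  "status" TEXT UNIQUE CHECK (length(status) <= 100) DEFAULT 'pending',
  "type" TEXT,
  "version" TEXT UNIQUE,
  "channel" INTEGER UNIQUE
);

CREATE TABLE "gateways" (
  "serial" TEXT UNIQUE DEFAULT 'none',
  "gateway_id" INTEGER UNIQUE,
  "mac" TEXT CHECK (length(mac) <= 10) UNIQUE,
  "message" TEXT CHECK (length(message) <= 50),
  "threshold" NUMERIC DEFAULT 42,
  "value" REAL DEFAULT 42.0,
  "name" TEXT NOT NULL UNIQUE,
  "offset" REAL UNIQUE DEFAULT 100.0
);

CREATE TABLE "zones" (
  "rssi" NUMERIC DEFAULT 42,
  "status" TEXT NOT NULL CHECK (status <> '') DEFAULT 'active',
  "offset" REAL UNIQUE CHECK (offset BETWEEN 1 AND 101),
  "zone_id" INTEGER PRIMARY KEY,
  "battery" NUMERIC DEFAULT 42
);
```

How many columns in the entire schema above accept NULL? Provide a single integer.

alerts: 4 nullable (severity, gain, alert_id, serial — PK (version, model) and explicit NOT NULL columns excluded).
calibrations: 6 nullable (calibration_id, lon, status, type, version, channel — PK none and explicit NOT NULL columns excluded).
gateways: 7 nullable (serial, gateway_id, mac, message, threshold, value, offset — PK none and explicit NOT NULL columns excluded).
zones: 3 nullable (rssi, offset, battery — PK (zone_id) and explicit NOT NULL columns excluded).
Total: 4 + 6 + 7 + 3 = 20.

20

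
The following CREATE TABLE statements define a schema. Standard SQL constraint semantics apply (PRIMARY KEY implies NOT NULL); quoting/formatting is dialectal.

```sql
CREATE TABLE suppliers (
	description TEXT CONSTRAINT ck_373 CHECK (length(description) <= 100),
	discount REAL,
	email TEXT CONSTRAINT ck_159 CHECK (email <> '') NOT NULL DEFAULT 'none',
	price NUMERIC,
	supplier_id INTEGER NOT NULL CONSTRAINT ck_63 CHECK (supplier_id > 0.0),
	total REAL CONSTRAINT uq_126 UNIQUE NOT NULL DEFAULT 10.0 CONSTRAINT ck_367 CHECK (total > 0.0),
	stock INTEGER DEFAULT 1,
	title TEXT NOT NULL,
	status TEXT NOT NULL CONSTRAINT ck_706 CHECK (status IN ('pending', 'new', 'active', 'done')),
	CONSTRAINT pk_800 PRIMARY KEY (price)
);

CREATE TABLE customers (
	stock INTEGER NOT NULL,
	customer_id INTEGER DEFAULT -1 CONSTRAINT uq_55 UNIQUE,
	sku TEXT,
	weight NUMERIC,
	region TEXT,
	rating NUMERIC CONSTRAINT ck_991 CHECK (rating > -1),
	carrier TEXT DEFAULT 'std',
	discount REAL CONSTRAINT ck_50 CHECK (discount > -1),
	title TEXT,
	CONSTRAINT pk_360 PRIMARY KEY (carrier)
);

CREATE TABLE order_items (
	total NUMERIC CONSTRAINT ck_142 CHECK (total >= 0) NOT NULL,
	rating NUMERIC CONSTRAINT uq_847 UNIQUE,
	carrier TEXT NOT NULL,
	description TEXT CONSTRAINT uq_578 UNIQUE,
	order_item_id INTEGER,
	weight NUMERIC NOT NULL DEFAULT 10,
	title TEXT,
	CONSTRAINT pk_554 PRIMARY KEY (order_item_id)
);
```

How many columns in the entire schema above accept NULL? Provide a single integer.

13

suppliers: 3 nullable (description, discount, stock — PK (price) and explicit NOT NULL columns excluded).
customers: 7 nullable (customer_id, sku, weight, region, rating, discount, title — PK (carrier) and explicit NOT NULL columns excluded).
order_items: 3 nullable (rating, description, title — PK (order_item_id) and explicit NOT NULL columns excluded).
Total: 3 + 7 + 3 = 13.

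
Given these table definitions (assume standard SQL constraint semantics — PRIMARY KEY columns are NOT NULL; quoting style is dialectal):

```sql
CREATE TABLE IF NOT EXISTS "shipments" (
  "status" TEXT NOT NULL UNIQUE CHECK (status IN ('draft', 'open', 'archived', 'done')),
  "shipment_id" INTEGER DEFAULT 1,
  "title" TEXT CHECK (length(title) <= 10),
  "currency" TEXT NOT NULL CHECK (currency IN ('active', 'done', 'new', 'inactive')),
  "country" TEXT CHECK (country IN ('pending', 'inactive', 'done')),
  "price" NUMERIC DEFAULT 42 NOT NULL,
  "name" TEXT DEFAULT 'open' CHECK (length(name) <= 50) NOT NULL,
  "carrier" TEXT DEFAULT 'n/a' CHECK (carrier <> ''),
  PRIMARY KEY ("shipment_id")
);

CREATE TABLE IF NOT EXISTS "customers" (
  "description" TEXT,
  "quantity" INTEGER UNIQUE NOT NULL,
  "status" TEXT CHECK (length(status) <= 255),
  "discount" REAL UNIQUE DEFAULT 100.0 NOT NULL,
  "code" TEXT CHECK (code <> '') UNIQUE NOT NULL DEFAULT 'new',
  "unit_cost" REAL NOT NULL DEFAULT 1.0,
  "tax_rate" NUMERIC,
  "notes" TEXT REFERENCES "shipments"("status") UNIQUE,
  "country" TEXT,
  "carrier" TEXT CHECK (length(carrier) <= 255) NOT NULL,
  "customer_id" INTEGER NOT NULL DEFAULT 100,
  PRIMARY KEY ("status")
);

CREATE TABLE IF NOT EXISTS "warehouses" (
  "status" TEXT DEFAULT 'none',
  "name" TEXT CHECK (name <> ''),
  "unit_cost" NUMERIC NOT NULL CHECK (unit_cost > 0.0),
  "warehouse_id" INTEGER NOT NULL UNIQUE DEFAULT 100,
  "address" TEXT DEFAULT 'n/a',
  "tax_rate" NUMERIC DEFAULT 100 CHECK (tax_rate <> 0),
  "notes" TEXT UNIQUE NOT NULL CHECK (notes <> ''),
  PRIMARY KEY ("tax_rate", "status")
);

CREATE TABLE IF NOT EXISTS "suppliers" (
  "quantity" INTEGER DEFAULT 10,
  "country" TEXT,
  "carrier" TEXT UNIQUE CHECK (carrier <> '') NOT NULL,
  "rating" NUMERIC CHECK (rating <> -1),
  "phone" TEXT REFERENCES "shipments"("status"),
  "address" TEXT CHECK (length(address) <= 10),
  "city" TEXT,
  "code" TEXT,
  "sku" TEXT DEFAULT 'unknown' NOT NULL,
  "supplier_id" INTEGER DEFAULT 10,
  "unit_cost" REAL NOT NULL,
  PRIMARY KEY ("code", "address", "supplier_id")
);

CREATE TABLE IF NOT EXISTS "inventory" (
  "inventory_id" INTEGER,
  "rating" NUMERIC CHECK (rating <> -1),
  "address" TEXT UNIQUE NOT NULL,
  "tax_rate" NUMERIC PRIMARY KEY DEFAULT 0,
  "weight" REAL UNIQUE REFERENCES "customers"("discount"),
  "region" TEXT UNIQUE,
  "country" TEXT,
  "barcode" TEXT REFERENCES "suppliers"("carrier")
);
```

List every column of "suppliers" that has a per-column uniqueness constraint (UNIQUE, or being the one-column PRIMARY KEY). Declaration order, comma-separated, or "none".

- quantity: no UNIQUE or single-column PK constraint.
- country: no UNIQUE or single-column PK constraint.
- carrier: declared UNIQUE → unique.
- rating: no UNIQUE or single-column PK constraint.
- phone: no UNIQUE or single-column PK constraint.
- address: part of a composite PRIMARY KEY — only the tuple is unique, not this column on its own.
- city: no UNIQUE or single-column PK constraint.
- code: part of a composite PRIMARY KEY — only the tuple is unique, not this column on its own.
- sku: no UNIQUE or single-column PK constraint.
- supplier_id: part of a composite PRIMARY KEY — only the tuple is unique, not this column on its own.
- unit_cost: no UNIQUE or single-column PK constraint.

carrier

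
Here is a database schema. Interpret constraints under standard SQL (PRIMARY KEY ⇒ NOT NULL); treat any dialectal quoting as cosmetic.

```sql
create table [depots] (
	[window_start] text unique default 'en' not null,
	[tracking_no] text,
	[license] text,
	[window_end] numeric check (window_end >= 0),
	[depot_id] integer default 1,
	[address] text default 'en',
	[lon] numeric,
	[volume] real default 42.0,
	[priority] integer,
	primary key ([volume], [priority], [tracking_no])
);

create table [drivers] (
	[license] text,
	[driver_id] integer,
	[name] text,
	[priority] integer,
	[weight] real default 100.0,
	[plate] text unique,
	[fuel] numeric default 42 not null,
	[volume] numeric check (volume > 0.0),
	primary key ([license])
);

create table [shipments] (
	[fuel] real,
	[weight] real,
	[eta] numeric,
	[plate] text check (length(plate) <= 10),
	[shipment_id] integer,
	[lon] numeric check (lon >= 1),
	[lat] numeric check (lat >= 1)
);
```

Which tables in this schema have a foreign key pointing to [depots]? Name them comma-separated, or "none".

none

No REFERENCES clause anywhere in the schema names depots.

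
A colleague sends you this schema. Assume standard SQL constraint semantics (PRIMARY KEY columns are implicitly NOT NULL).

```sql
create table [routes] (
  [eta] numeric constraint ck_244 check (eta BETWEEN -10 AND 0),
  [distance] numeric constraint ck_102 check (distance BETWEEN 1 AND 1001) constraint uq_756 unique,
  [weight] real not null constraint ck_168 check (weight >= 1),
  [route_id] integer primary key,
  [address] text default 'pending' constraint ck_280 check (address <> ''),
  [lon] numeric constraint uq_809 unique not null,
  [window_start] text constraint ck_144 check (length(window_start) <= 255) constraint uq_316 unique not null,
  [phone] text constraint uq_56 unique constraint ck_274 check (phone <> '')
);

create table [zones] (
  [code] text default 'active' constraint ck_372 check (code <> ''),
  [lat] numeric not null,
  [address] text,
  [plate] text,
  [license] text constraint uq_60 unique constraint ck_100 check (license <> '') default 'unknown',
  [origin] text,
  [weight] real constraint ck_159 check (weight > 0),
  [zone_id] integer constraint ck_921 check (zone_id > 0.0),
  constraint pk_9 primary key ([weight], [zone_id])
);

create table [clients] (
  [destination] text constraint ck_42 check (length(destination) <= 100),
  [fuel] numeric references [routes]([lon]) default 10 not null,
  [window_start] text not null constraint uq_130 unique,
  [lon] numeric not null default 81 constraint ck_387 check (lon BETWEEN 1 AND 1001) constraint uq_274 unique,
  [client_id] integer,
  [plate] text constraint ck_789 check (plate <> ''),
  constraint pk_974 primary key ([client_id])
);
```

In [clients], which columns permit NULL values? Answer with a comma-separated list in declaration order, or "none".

- destination: CHECK does not forbid NULL (a CHECK constraint passes when its expression is NULL) → nullable.
- fuel: declared NOT NULL → not nullable.
- window_start: declared NOT NULL → not nullable.
- lon: declared NOT NULL → not nullable.
- client_id: part of the PRIMARY KEY, which implies NOT NULL → not nullable.
- plate: CHECK does not forbid NULL (a CHECK constraint passes when its expression is NULL) → nullable.

destination, plate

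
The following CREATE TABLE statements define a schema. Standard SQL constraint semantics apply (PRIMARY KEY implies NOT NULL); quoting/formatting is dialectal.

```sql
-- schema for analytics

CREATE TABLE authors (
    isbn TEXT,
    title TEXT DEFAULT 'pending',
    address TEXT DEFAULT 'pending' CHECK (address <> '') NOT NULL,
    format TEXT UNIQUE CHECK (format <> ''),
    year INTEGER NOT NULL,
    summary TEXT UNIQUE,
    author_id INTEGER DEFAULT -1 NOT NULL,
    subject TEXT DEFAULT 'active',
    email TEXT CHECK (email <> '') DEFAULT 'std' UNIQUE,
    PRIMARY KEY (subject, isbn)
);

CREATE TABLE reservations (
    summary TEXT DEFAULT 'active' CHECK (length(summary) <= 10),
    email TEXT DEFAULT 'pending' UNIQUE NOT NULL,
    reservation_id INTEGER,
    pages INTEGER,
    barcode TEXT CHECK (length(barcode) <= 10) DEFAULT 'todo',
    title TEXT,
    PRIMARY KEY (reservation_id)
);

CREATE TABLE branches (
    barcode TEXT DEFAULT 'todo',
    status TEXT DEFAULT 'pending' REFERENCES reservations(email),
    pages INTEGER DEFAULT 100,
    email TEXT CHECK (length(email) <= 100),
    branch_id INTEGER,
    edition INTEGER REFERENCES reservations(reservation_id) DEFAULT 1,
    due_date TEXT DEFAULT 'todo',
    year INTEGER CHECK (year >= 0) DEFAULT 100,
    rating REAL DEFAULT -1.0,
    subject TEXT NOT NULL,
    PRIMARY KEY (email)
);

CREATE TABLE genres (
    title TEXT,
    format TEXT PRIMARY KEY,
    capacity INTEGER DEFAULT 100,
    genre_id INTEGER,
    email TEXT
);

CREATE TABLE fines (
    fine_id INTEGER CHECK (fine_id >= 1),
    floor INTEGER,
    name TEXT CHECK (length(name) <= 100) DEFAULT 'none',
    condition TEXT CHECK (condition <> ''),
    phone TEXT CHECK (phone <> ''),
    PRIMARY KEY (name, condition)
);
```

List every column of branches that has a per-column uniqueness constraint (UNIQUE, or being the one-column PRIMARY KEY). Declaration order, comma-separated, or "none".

email

- barcode: no UNIQUE or single-column PK constraint.
- status: no UNIQUE or single-column PK constraint.
- pages: no UNIQUE or single-column PK constraint.
- email: single-column PRIMARY KEY → unique.
- branch_id: no UNIQUE or single-column PK constraint.
- edition: no UNIQUE or single-column PK constraint.
- due_date: no UNIQUE or single-column PK constraint.
- year: no UNIQUE or single-column PK constraint.
- rating: no UNIQUE or single-column PK constraint.
- subject: no UNIQUE or single-column PK constraint.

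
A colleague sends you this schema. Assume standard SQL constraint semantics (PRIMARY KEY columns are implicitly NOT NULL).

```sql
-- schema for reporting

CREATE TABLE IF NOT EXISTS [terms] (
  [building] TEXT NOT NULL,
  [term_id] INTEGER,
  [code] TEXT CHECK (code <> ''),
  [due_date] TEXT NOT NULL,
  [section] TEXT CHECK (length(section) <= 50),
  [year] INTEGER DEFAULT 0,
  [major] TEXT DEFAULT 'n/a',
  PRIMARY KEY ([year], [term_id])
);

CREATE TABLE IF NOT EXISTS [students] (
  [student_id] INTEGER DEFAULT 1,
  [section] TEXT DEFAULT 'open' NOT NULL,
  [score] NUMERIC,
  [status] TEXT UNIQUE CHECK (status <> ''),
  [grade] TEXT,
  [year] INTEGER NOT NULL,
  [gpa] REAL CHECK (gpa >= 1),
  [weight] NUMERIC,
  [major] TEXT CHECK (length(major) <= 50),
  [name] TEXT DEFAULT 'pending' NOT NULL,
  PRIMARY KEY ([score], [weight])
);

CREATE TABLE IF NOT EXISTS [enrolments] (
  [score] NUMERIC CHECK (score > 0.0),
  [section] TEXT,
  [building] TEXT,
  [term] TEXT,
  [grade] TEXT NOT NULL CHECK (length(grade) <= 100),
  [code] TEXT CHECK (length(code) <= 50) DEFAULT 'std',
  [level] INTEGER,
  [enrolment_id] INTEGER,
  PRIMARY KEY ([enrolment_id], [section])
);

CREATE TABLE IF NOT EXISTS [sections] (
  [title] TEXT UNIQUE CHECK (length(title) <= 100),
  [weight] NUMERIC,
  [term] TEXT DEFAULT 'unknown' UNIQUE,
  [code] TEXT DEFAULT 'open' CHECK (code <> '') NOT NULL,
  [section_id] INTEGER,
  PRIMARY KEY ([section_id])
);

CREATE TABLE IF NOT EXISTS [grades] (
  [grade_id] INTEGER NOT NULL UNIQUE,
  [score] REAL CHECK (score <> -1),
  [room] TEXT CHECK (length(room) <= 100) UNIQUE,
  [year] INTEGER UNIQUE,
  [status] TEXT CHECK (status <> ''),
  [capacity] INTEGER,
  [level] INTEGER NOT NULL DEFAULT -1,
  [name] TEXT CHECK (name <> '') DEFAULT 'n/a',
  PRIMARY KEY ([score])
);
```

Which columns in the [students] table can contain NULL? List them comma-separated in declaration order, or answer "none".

- student_id: DEFAULT only fills an omitted column; an explicit NULL is still allowed → nullable.
- section: declared NOT NULL → not nullable.
- score: part of the PRIMARY KEY, which implies NOT NULL → not nullable.
- status: CHECK does not forbid NULL (a CHECK constraint passes when its expression is NULL) → nullable.
- grade: no NOT NULL constraint applies → nullable.
- year: declared NOT NULL → not nullable.
- gpa: CHECK does not forbid NULL (a CHECK constraint passes when its expression is NULL) → nullable.
- weight: part of the PRIMARY KEY, which implies NOT NULL → not nullable.
- major: CHECK does not forbid NULL (a CHECK constraint passes when its expression is NULL) → nullable.
- name: declared NOT NULL → not nullable.

student_id, status, grade, gpa, major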